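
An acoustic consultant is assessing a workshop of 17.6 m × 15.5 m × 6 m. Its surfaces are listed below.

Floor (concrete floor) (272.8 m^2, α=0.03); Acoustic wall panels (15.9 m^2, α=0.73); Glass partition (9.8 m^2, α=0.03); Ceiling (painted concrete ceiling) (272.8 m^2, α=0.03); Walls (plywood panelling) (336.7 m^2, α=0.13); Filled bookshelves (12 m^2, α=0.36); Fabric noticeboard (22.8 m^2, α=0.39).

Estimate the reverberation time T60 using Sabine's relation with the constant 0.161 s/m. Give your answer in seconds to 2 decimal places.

3.09 s

Summing Sᵢαᵢ: 8.184 + 11.607 + 0.294 + 8.184 + 43.771 + 4.320 + 8.892 → A = 85.252 sabins.
Room volume: 1636.8 m³.
RT60 = 0.161 · V / A = 0.161 × 1636.8 / 85.252 = 3.09 s.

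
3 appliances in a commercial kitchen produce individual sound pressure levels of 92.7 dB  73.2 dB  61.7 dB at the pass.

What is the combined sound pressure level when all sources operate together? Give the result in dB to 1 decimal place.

92.8 dB

Sum in the linear (power) domain: Σ 10^(Lᵢ/10) = 10^(92.7/10) + 10^(73.2/10) + 10^(61.7/10) = 1.884e+09.
Combined level = 10 log₁₀(1.884e+09) = 92.8 dB.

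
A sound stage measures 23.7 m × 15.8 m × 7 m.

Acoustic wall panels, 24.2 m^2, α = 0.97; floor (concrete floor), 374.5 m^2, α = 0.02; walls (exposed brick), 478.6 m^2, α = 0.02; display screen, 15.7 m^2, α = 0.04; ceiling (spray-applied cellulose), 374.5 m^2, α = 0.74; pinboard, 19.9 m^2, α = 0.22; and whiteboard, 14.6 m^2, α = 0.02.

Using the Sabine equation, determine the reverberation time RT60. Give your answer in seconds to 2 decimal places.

1.31 s

A = Σ Sᵢαᵢ = 24.2×0.97 + 374.5×0.02 + 478.6×0.02 + 15.7×0.04 + 374.5×0.74 + 19.9×0.22 + 14.6×0.02 = 322.964 sabins.
Volume V = 23.7 × 15.8 × 7 = 2621.22 m³.
Sabine: RT60 = 0.161 × 2621.22 / 322.964 = 1.31 s.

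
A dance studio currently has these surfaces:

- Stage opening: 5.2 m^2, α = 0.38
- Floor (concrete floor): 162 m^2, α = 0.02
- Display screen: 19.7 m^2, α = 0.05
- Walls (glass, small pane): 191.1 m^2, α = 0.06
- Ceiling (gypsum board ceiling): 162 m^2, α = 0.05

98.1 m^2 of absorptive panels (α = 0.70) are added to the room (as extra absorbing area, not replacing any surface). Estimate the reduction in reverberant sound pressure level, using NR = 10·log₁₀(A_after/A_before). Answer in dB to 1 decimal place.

A_before = Σ Sᵢαᵢ = 5.2*0.38 + 162*0.02 + 19.7*0.05 + 191.1*0.06 + 162*0.05 = 25.767 sabins.
Treatment contributes 98.1·0.70 = 68.670 sabins.
New total A_after = 94.437 sabins.
Reduction = 10 log₁₀(A_after/A_before) = 10 log₁₀(3.6650) = 5.6 dB.

5.6 dB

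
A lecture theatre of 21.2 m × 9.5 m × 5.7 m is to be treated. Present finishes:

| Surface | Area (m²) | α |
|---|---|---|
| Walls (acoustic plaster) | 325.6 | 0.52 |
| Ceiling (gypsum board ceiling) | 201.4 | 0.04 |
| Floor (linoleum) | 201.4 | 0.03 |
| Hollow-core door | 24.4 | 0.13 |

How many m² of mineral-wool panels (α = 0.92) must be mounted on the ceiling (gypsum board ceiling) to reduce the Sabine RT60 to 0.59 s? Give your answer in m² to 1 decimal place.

144.0

Summing Sᵢαᵢ: 169.312 + 8.056 + 6.042 + 3.172 → A₁ = 186.582 sabins.
V = 1147.98 m³. Target absorption A₂ = 0.161 × 1147.98 / 0.59 = 313.262 sabins.
Absorption to add: 313.262 − 186.582 = 126.680 sabins.
Net gain per m²: Δα = 0.92 − 0.04 = 0.88.
Area = ΔA/Δα = 126.680/0.88 = 144.0 m².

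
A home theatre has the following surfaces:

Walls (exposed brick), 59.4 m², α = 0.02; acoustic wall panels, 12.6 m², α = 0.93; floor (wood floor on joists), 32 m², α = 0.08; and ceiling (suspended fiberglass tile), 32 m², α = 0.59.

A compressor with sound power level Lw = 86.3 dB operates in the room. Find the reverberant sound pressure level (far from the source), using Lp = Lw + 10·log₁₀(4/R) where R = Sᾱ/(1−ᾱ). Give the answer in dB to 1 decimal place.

A = 34.346 sabins; S = 136.0 m².
ᾱ = 34.346/136.0 = 0.2525; R = Sᾱ/(1−ᾱ) = 34.346/(1−0.2525) = 45.948 m².
Lp = 86.3 + 10·log₁₀(4/45.948) = 86.3 + (-10.60) = 75.7 dB.

75.7 dB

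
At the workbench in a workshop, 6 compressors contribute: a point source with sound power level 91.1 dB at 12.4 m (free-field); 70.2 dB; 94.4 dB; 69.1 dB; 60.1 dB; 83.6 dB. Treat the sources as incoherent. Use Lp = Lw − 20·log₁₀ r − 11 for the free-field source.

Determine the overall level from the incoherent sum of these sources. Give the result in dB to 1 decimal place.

Source at 12.4 m: Lp = 91.1 − 20·log₁₀(12.4) − 11 = 58.2 dB.
Converting to relative power and adding: 10^(58.2/10) + 10^(70.2/10) + 10^(94.4/10) + 10^(69.1/10) + 10^(60.1/10) + 10^(83.6/10) = 3.004e+09.
L_total = 10·log₁₀(3.004e+09) = 94.8 dB.

94.8 dB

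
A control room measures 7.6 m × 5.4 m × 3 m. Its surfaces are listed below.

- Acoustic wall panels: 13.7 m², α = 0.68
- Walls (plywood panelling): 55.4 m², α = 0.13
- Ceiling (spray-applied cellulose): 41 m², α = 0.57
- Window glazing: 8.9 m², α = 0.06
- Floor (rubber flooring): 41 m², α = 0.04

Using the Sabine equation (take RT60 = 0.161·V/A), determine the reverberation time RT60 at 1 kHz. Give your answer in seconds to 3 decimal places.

0.471 s

Summing Sᵢαᵢ: 9.316 + 7.202 + 23.370 + 0.534 + 1.640 → A = 42.062 sabins.
V = 7.6·5.4·3 = 123.12 m³.
RT60 = 0.161 · V / A = 0.161 × 123.12 / 42.062 = 0.471 s.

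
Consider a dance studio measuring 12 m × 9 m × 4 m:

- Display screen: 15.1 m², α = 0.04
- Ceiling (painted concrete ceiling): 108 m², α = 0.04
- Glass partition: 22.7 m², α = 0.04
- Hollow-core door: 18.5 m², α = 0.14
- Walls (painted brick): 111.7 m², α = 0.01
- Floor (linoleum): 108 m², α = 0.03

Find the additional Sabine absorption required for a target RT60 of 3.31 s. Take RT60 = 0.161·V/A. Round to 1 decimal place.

8.2 sabins

A₁ = Σ Sᵢαᵢ = 15.1×0.04 + 108×0.04 + 22.7×0.04 + 18.5×0.14 + 111.7×0.01 + 108×0.03 = 12.779 sabins.
Target A₂ = 0.161·432/3.31 = 21.013 sabins (V = 432 m³).
Additional absorption ΔA = 21.013 − 12.779 = 8.2 sabins.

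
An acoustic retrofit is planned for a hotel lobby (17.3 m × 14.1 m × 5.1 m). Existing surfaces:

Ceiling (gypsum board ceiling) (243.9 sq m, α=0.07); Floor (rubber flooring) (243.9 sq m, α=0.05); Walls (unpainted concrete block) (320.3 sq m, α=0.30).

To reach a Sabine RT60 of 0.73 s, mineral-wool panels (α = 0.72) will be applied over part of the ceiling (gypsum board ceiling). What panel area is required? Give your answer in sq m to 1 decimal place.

Equivalent absorption area: A₁ = 243.9*0.07 + 243.9*0.05 + 320.3*0.30 = 125.358 sq m.
V = 1244.043 m³. Target absorption A₂ = 0.161 × 1244.043 / 0.73 = 274.371 sabins.
Absorption to add: 274.371 − 125.358 = 149.013 sabins.
Each sq m of panel replacing the ceiling (gypsum board ceiling) adds (0.72 − 0.07) = 0.65 sabins.
Area = ΔA/Δα = 149.013/0.65 = 229.3 sq m.

229.3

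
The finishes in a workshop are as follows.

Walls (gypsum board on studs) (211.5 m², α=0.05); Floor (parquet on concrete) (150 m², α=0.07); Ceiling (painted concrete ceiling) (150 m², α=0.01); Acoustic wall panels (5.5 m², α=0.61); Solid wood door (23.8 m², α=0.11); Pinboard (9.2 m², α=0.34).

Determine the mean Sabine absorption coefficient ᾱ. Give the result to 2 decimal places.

S = Σ Sᵢ = 211.5 + 150 + 150 + 5.5 + 23.8 + 9.2 = 550.0 m².
Weighted sum Σ Sα = 31.676.
ᾱ = A/S = 0.06.

0.06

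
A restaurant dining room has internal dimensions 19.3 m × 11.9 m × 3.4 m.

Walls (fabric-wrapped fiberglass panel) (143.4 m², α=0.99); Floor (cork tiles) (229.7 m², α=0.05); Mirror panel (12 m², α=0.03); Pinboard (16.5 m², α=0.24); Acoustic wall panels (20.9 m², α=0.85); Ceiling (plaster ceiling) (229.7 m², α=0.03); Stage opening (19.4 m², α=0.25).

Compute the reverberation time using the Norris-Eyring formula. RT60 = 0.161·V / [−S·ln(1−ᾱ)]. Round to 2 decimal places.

0.57 s

Total surface area S = 143.4 + 229.7 + 12 + 16.5 + 20.9 + 229.7 + 19.4 = 671.6 m².
Σ(Sᵢαᵢ) = 143.4×0.99 + 229.7×0.05 + 12×0.03 + 16.5×0.24 + 20.9×0.85 + 229.7×0.03 + 19.4×0.25 = 187.277.
ᾱ = 187.277 / 671.6 = 0.2789.
−S·ln(1−ᾱ) = −671.6 × ln(1 − 0.2789) = 219.598.
V = 19.3 × 11.9 × 3.4 = 780.878 m³.
RT60 = 0.161 × 780.878 / 219.598 = 0.57 s.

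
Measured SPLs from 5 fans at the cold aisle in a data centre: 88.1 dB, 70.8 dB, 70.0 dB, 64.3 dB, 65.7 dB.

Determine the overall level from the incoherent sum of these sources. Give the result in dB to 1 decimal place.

88.3 dB

Σ 10^(Lᵢ/10) = 6.741e+08.
L_total = 10·log₁₀(6.741e+08) = 88.3 dB.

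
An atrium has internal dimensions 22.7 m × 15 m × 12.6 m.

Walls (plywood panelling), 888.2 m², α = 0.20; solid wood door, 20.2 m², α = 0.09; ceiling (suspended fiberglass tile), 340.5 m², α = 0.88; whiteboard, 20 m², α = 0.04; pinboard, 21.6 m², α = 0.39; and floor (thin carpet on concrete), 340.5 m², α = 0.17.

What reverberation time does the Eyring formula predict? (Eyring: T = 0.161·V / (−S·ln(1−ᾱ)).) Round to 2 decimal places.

1.04 sec

S = Σ Sᵢ = 1631.0 m².
Σ(Sᵢαᵢ) = 888.2·0.20 + 20.2·0.09 + 340.5·0.88 + 20·0.04 + 21.6·0.39 + 340.5·0.17 = 546.207.
Mean coefficient ᾱ = A/S = 0.3349.
Eyring denominator: −S ln(1−ᾱ) = 665.151.
V = 22.7 × 15 × 12.6 = 4290.3 m³.
T = 0.161·V/[−S·ln(1−ᾱ)] = 0.161·4290.3/665.151 = 1.04 s.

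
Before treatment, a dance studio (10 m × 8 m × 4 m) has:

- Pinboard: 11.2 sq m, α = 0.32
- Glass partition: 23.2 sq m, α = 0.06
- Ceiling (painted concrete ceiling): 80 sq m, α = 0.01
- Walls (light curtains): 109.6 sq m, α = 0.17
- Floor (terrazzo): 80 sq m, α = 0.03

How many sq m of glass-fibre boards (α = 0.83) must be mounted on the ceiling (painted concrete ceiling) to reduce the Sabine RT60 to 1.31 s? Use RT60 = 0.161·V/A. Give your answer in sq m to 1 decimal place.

Total absorption A₁ = 11.2·0.32 + 23.2·0.06 + 80·0.01 + 109.6·0.17 + 80·0.03
  = 3.584 + 1.392 + 0.800 + 18.632 + 2.400 = 26.808 sq m sabins.
Required A₂ = 0.161·320/1.31 = 39.328 sabins.
ΔA needed = 39.328 − 26.808 = 12.520 sabins.
Net gain per sq m: Δα = 0.83 − 0.01 = 0.82.
Area = ΔA/Δα = 12.520/0.82 = 15.3 sq m.

15.3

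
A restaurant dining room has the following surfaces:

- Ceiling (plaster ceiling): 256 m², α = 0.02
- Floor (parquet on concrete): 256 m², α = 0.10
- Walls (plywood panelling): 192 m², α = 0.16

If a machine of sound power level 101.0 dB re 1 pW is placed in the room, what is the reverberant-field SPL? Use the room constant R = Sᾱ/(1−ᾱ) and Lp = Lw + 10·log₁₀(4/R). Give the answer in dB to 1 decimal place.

A = 61.440 sabins; S = 704.0 m².
ᾱ = 0.0873, so room constant R = A/(1−ᾱ) = 67.317 m².
Lp = Lw + 10 log₁₀(4/R) = 101.0 -12.26 = 88.7 dB.

88.7 dB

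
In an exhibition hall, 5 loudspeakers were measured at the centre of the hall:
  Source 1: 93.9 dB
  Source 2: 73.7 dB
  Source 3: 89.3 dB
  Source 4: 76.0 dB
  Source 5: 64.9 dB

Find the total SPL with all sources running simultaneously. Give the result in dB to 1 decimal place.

95.3 dB

Converting to relative power and adding: 10^(93.9/10) + 10^(73.7/10) + 10^(89.3/10) + 10^(76.0/10) + 10^(64.9/10) = 3.372e+09.
L_total = 10·log₁₀(3.372e+09) = 95.3 dB.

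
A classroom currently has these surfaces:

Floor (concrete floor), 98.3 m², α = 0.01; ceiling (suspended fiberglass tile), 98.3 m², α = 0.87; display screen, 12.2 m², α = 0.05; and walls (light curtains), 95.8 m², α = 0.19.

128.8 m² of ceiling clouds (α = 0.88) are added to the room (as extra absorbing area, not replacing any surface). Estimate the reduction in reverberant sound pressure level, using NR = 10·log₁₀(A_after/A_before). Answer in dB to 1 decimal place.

3.2 dB

Summing Sᵢαᵢ: 0.983 + 85.521 + 0.610 + 18.202 → A_before = 105.316 sabins.
Treatment contributes 128.8·0.88 = 113.344 sabins.
New total A_after = 218.660 sabins.
Reduction = 10 log₁₀(A_after/A_before) = 10 log₁₀(2.0762) = 3.2 dB.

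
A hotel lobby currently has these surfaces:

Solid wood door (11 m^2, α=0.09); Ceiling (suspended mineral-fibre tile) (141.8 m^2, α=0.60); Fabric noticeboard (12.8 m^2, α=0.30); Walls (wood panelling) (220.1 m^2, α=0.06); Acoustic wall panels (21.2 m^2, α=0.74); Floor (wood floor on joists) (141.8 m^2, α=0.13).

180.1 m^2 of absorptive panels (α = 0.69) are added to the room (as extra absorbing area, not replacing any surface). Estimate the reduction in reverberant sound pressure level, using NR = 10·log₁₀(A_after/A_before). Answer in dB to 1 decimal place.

2.8 dB

Summing Sᵢαᵢ: 0.990 + 85.080 + 3.840 + 13.206 + 15.688 + 18.434 → A_before = 137.238 sabins.
Added absorption = 180.1 × 0.69 = 124.269 sabins.
New total A_after = 261.507 sabins.
NR = 10·log₁₀(261.507/137.238) = 2.8 dB.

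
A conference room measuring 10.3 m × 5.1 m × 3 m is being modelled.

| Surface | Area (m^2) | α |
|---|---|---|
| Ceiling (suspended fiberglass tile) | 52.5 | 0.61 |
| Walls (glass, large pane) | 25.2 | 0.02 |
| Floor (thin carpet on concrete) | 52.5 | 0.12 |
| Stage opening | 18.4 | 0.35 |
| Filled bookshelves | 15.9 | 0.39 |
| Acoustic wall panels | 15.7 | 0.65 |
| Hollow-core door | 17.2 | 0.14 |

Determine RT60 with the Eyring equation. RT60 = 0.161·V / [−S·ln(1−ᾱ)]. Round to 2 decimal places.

0.33 sec

S = Σ Sᵢ = 197.4 m^2.
Absorption A = 52.5·0.61 + 25.2·0.02 + 52.5·0.12 + 18.4·0.35 + 15.9·0.39 + 15.7·0.65 + 17.2·0.14 = 64.083 sabins.
Mean coefficient ᾱ = A/S = 0.3246.
Eyring denominator: −S ln(1−ᾱ) = 77.470.
V = 10.3 × 5.1 × 3 = 157.59 m³.
T = 0.161·V/[−S·ln(1−ᾱ)] = 0.161·157.59/77.470 = 0.33 s.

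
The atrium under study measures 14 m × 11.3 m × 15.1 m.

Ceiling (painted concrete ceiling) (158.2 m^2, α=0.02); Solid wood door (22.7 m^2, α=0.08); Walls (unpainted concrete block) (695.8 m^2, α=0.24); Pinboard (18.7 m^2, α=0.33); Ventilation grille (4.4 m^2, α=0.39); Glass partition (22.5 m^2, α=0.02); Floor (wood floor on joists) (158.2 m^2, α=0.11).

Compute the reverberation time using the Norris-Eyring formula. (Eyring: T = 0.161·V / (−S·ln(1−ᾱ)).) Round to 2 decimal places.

1.76 seconds

S = Σ Sᵢ = 1080.5 m^2.
Σ(Sᵢαᵢ) = 158.2·0.02 + 22.7·0.08 + 695.8·0.24 + 18.7·0.33 + 4.4·0.39 + 22.5·0.02 + 158.2·0.11 = 197.711.
ᾱ = 197.711 / 1080.5 = 0.1830.
Eyring denominator: −S ln(1−ᾱ) = 218.387.
V = 14 × 11.3 × 15.1 = 2388.82 m³.
RT60 = 0.161 × 2388.82 / 218.387 = 1.76 s.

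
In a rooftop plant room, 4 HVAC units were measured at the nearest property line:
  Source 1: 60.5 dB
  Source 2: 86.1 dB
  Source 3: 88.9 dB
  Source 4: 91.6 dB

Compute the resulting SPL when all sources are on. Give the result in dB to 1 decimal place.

94.2 dB

Σ 10^(Lᵢ/10) = 2.63e+09.
Back to dB: 10·log₁₀ Σ = 94.2 dB.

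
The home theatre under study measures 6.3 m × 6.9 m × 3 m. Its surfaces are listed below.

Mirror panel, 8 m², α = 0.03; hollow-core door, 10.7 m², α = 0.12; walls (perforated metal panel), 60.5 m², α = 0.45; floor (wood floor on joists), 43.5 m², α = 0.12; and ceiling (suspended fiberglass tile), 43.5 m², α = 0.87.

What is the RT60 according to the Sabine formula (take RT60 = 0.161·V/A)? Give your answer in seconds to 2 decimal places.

Equivalent absorption area: A = 8·0.03 + 10.7·0.12 + 60.5·0.45 + 43.5·0.12 + 43.5·0.87 = 71.814 m².
V = 6.3·6.9·3 = 130.41 m³.
T = 0.161 V/A = 0.161·130.41/71.814 = 0.29 s.

0.29 seconds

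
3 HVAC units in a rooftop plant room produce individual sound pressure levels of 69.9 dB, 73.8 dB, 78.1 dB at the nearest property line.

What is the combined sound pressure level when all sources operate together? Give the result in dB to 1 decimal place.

Converting to relative power and adding: 10^(69.9/10) + 10^(73.8/10) + 10^(78.1/10) = 9.833e+07.
L_total = 10·log₁₀(9.833e+07) = 79.9 dB.

79.9 dB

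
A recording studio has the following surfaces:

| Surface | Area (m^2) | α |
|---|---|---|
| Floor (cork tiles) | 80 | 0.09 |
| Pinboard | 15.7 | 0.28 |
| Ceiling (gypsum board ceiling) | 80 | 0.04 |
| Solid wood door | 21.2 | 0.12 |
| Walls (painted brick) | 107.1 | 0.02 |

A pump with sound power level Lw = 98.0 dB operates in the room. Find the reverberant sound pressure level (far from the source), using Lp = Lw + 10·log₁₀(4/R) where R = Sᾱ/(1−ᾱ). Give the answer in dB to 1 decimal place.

90.8 dB

Σ(Sᵢαᵢ) = 80×0.09 + 15.7×0.28 + 80×0.04 + 21.2×0.12 + 107.1×0.02 = 19.482; total area S = 304.0 m^2.
ᾱ = 19.482/304.0 = 0.0641; R = Sᾱ/(1−ᾱ) = 19.482/(1−0.0641) = 20.816 m^2.
Lp = 98.0 + 10·log₁₀(4/20.816) = 98.0 + (-7.16) = 90.8 dB.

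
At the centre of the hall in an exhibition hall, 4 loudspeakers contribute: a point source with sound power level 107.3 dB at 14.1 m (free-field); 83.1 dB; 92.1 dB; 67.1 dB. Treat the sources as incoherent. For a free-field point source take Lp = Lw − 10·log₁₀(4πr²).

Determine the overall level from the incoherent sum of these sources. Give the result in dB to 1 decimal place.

92.7 dB

Source at 14.1 m: Lp = 107.3 − 10·log₁₀(4π·14.1²) = 107.3 − 10·log₁₀(2498.320) = 73.3 dB.
Converting to relative power and adding: 10^(73.3/10) + 10^(83.1/10) + 10^(92.1/10) + 10^(67.1/10) = 1.852e+09.
Combined level = 10 log₁₀(1.852e+09) = 92.7 dB.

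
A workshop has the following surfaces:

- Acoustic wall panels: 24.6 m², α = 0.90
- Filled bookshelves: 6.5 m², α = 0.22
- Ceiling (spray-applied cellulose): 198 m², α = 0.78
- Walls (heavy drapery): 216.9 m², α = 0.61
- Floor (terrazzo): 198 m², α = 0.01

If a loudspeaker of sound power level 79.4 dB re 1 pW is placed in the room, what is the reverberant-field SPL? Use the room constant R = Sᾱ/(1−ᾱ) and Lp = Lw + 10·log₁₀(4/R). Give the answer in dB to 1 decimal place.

A = 312.299 sabins; S = 644.0 m².
ᾱ = 312.299/644.0 = 0.4849; R = Sᾱ/(1−ᾱ) = 312.299/(1−0.4849) = 606.288 m².
Lp = Lw + 10 log₁₀(4/R) = 79.4 -21.81 = 57.6 dB.

57.6 dB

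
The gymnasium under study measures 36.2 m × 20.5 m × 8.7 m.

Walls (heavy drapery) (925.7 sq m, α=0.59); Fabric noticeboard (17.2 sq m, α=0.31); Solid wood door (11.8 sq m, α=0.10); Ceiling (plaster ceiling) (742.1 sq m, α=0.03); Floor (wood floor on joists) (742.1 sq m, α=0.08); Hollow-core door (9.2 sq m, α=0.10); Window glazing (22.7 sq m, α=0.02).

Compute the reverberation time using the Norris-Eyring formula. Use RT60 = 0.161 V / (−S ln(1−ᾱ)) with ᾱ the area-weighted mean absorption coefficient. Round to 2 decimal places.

S = Σ Sᵢ = 2470.8 sq m.
Σ(Sᵢαᵢ) = 925.7×0.59 + 17.2×0.31 + 11.8×0.10 + 742.1×0.03 + 742.1×0.08 + 9.2×0.10 + 22.7×0.02 = 635.680.
Mean coefficient ᾱ = A/S = 0.2573.
−S·ln(1−ᾱ) = −2470.8 × ln(1 − 0.2573) = 734.972.
V = 36.2 × 20.5 × 8.7 = 6456.27 m³.
RT60 = 0.161 × 6456.27 / 734.972 = 1.41 s.

1.41 s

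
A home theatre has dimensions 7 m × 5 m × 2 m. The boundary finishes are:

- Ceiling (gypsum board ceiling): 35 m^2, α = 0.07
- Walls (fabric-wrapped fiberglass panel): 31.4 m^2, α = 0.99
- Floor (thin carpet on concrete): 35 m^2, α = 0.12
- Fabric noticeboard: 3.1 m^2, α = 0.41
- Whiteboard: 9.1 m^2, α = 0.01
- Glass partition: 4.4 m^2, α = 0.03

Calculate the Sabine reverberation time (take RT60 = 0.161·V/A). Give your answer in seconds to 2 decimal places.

0.29 s

Summing Sᵢαᵢ: 2.450 + 31.086 + 4.200 + 1.271 + 0.091 + 0.132 → A = 39.230 sabins.
V = 7·5·2 = 70 m³.
Sabine: RT60 = 0.161 × 70 / 39.230 = 0.29 s.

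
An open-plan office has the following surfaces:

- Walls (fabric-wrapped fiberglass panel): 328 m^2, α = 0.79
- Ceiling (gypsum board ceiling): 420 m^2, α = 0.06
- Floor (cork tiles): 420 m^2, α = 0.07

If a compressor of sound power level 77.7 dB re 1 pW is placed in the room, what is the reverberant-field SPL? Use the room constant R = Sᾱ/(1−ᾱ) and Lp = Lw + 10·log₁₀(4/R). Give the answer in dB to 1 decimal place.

Σ(Sᵢαᵢ) = 328·0.79 + 420·0.06 + 420·0.07 = 313.720; total area S = 1168.0 m^2.
ᾱ = 0.2686, so room constant R = A/(1−ᾱ) = 428.931 m^2.
Lp = Lw + 10 log₁₀(4/R) = 77.7 -20.30 = 57.4 dB.

57.4 dB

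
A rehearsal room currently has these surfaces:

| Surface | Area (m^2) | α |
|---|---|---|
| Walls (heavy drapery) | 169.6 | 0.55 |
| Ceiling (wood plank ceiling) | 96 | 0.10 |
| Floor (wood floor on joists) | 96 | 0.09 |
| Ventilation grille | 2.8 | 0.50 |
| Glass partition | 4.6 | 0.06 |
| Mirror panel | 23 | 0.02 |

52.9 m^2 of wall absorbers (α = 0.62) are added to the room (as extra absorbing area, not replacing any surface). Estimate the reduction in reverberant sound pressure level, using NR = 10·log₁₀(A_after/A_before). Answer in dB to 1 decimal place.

Summing Sᵢαᵢ: 93.280 + 9.600 + 8.640 + 1.400 + 0.276 + 0.460 → A_before = 113.656 sabins.
Treatment contributes 52.9·0.62 = 32.798 sabins.
New total A_after = 146.454 sabins.
NR = 10·log₁₀(146.454/113.656) = 1.1 dB.

1.1 dB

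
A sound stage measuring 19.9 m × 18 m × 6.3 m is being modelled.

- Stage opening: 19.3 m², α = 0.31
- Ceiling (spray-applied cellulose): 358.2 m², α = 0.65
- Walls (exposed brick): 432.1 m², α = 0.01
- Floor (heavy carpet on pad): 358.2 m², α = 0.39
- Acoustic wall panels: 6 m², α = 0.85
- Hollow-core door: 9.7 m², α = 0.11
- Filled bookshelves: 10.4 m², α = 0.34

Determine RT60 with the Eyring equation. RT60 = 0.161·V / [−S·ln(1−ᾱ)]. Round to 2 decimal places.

0.76 s

S = Σ Sᵢ = 1193.9 m².
Σ(Sᵢαᵢ) = 19.3×0.31 + 358.2×0.65 + 432.1×0.01 + 358.2×0.39 + 6×0.85 + 9.7×0.11 + 10.4×0.34 = 392.535.
Mean coefficient ᾱ = A/S = 0.3288.
Eyring denominator: −S ln(1−ᾱ) = 475.994.
V = 19.9 × 18 × 6.3 = 2256.66 m³.
T = 0.161·V/[−S·ln(1−ᾱ)] = 0.161·2256.66/475.994 = 0.76 s.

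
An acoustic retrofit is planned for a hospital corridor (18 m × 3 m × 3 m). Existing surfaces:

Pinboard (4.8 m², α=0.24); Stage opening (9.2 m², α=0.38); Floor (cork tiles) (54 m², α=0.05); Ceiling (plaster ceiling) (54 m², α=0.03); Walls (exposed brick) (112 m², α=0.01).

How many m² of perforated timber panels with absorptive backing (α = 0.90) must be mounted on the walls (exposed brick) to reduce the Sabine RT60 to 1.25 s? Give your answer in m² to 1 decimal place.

Equivalent absorption area: A₁ = 4.8×0.24 + 9.2×0.38 + 54×0.05 + 54×0.03 + 112×0.01 = 10.088 m².
V = 162 m³. Target absorption A₂ = 0.161 × 162 / 1.25 = 20.866 sabins.
ΔA needed = 20.866 − 10.088 = 10.778 sabins.
Each m² of panel replacing the walls (exposed brick) adds (0.90 − 0.01) = 0.89 sabins.
Panel area = 10.778 / 0.89 = 12.1 m².

12.1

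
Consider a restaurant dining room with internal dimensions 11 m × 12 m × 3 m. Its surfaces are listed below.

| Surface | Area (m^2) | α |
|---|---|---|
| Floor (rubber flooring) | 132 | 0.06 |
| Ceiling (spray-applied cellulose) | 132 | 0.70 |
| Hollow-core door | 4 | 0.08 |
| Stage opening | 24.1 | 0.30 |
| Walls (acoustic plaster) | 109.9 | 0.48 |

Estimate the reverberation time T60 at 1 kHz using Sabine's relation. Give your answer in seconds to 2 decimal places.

Equivalent absorption area: A = 132·0.06 + 132·0.70 + 4·0.08 + 24.1·0.30 + 109.9·0.48 = 160.622 m^2.
Volume V = 11 × 12 × 3 = 396 m³.
T = 0.161 V/A = 0.161·396/160.622 = 0.40 s.

0.40 sec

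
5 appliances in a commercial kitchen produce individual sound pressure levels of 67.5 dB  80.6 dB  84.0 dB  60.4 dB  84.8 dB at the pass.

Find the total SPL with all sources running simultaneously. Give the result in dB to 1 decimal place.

Sum in the linear (power) domain: Σ 10^(Lᵢ/10) = 10^(67.5/10) + 10^(80.6/10) + 10^(84.0/10) + 10^(60.4/10) + 10^(84.8/10) = 6.747e+08.
Combined level = 10 log₁₀(6.747e+08) = 88.3 dB.

88.3 dB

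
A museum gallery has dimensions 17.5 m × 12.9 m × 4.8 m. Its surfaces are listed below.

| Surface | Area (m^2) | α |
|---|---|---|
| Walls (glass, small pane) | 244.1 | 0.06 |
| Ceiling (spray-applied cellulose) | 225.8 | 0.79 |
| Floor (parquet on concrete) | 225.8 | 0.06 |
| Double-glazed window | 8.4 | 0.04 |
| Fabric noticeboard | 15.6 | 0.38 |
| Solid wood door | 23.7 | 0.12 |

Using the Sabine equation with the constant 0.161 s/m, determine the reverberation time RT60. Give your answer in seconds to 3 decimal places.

0.809 seconds

Summing Sᵢαᵢ: 14.646 + 178.382 + 13.548 + 0.336 + 5.928 + 2.844 → A = 215.684 sabins.
Volume V = 17.5 × 12.9 × 4.8 = 1083.6 m³.
Sabine: RT60 = 0.161 × 1083.6 / 215.684 = 0.809 s.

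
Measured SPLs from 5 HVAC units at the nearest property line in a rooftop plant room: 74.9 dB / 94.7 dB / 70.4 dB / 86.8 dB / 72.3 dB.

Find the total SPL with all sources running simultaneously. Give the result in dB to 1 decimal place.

Sum in the linear (power) domain: Σ 10^(Lᵢ/10) = 10^(74.9/10) + 10^(94.7/10) + 10^(70.4/10) + 10^(86.8/10) + 10^(72.3/10) = 3.489e+09.
Back to dB: 10·log₁₀ Σ = 95.4 dB.

95.4 dB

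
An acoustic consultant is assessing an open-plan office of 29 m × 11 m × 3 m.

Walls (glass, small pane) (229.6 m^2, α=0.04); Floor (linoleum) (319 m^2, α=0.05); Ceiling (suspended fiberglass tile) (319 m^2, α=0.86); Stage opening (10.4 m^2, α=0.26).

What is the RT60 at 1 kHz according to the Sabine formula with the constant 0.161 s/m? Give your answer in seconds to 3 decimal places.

Equivalent absorption area: A = 229.6·0.04 + 319·0.05 + 319·0.86 + 10.4·0.26 = 302.178 m^2.
Room volume: 957 m³.
RT60 = 0.161 · V / A = 0.161 × 957 / 302.178 = 0.510 s.

0.510 s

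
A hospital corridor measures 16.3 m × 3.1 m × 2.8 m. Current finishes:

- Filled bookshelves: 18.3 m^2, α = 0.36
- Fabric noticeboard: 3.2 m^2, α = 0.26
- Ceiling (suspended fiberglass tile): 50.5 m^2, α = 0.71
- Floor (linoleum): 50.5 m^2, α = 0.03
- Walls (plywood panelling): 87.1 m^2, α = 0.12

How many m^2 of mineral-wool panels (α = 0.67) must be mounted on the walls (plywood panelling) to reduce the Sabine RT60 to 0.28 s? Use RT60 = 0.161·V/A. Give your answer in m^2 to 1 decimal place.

Total absorption A₁ = 18.3·0.36 + 3.2·0.26 + 50.5·0.71 + 50.5·0.03 + 87.1·0.12
  = 6.588 + 0.832 + 35.855 + 1.515 + 10.452 = 55.242 m^2 sabins.
Required A₂ = 0.161·141.484/0.28 = 81.353 sabins.
ΔA needed = 81.353 − 55.242 = 26.111 sabins.
Net gain per m^2: Δα = 0.67 − 0.12 = 0.55.
Area = ΔA/Δα = 26.111/0.55 = 47.5 m^2.

47.5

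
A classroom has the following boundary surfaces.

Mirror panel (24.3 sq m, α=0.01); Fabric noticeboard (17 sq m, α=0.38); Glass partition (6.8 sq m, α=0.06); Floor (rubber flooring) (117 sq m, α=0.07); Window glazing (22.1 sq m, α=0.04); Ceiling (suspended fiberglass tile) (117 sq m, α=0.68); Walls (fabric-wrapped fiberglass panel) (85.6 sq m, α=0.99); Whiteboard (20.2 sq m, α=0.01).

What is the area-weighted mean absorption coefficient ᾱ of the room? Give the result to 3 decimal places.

0.441

Total surface area S = 410.0 sq m.
A = 24.3×0.01 + 17×0.38 + 6.8×0.06 + 117×0.07 + 22.1×0.04 + 117×0.68 + 85.6×0.99 + 20.2×0.01 = 180.691 sabins.
ᾱ = 180.691 / 410.0 = 0.441.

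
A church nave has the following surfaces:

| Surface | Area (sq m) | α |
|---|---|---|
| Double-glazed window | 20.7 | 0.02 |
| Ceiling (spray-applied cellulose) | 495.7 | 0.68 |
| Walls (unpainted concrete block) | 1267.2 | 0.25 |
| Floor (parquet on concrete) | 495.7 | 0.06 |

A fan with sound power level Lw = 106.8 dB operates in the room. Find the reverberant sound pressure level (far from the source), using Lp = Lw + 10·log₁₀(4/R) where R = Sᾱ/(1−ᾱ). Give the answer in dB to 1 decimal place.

A = 684.032 sabins; S = 2279.3 sq m.
ᾱ = 684.032/2279.3 = 0.3001; R = Sᾱ/(1−ᾱ) = 684.032/(1−0.3001) = 977.328 sq m.
Lp = Lw + 10 log₁₀(4/R) = 106.8 -23.88 = 82.9 dB.

82.9 dB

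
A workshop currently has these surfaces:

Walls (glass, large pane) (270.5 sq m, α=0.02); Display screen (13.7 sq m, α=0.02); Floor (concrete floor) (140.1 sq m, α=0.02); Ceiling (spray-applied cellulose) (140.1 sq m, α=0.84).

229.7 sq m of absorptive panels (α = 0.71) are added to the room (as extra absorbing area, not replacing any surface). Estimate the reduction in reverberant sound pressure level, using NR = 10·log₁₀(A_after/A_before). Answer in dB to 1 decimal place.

A_before = Σ Sᵢαᵢ = 270.5·0.02 + 13.7·0.02 + 140.1·0.02 + 140.1·0.84 = 126.170 sabins.
Added absorption = 229.7 × 0.71 = 163.087 sabins.
New total A_after = 289.257 sabins.
NR = 10·log₁₀(289.257/126.170) = 3.6 dB.

3.6 dB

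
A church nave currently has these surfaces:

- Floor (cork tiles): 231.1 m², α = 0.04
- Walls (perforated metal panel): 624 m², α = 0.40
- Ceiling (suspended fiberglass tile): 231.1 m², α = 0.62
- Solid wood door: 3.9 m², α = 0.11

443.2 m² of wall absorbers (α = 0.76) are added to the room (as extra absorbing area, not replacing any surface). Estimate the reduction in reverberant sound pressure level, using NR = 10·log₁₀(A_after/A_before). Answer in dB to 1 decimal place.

2.6 dB

Total absorption A_before = 231.1·0.04 + 624·0.40 + 231.1·0.62 + 3.9·0.11
  = 9.244 + 249.600 + 143.282 + 0.429 = 402.555 m² sabins.
Treatment contributes 443.2·0.76 = 336.832 sabins.
New total A_after = 739.387 sabins.
Reduction = 10 log₁₀(A_after/A_before) = 10 log₁₀(1.8367) = 2.6 dB.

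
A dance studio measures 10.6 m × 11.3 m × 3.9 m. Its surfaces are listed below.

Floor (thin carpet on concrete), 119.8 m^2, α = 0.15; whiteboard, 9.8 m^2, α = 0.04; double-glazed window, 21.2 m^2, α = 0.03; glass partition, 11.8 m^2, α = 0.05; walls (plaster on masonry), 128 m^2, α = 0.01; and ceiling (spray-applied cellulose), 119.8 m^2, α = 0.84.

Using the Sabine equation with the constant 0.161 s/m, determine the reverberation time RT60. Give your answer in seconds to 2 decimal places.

Equivalent absorption area: A = 119.8*0.15 + 9.8*0.04 + 21.2*0.03 + 11.8*0.05 + 128*0.01 + 119.8*0.84 = 121.500 m^2.
Volume V = 10.6 × 11.3 × 3.9 = 467.142 m³.
T = 0.161 V/A = 0.161·467.142/121.500 = 0.62 s.

0.62 seconds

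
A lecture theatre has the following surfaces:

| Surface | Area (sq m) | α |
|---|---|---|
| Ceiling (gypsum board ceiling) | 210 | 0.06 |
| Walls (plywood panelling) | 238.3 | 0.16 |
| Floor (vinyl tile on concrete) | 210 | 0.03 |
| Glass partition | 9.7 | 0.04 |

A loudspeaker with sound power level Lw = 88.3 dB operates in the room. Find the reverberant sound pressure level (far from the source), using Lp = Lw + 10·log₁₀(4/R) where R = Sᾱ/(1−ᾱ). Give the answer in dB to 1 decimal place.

Σ(Sᵢαᵢ) = 210·0.06 + 238.3·0.16 + 210·0.03 + 9.7·0.04 = 57.416; total area S = 668.0 sq m.
ᾱ = 0.0860, so room constant R = A/(1−ᾱ) = 62.818 sq m.
Lp = Lw + 10 log₁₀(4/R) = 88.3 -11.96 = 76.3 dB.

76.3 dB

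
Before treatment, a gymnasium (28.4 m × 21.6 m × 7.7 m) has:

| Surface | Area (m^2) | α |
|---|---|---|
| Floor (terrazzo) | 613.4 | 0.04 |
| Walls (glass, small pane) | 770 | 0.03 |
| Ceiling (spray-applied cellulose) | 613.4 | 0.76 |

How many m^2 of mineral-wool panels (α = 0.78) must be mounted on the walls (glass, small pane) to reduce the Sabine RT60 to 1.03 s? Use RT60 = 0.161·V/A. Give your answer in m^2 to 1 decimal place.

299.3

Summing Sᵢαᵢ: 24.536 + 23.100 + 466.184 → A₁ = 513.820 sabins.
Required A₂ = 0.161·4723.488/1.03 = 738.332 sabins.
ΔA needed = 738.332 − 513.820 = 224.512 sabins.
Net gain per m^2: Δα = 0.78 − 0.03 = 0.75.
Panel area = 224.512 / 0.75 = 299.3 m^2.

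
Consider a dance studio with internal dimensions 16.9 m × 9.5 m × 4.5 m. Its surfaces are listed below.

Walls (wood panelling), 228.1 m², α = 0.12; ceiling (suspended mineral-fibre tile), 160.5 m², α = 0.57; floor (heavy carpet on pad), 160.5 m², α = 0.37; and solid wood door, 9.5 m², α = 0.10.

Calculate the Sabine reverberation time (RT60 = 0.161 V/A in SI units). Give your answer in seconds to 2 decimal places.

0.65 s

Total absorption A = 228.1*0.12 + 160.5*0.57 + 160.5*0.37 + 9.5*0.10
  = 27.372 + 91.485 + 59.385 + 0.950 = 179.192 m² sabins.
Volume V = 16.9 × 9.5 × 4.5 = 722.475 m³.
T = 0.161 V/A = 0.161·722.475/179.192 = 0.65 s.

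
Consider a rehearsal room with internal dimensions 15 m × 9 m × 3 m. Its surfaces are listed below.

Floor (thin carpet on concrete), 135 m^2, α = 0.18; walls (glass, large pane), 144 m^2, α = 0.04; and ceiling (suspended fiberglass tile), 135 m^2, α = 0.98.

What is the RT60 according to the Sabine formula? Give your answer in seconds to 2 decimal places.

Equivalent absorption area: A = 135×0.18 + 144×0.04 + 135×0.98 = 162.360 m^2.
Room volume: 405 m³.
T = 0.161 V/A = 0.161·405/162.360 = 0.40 s.

0.40 sec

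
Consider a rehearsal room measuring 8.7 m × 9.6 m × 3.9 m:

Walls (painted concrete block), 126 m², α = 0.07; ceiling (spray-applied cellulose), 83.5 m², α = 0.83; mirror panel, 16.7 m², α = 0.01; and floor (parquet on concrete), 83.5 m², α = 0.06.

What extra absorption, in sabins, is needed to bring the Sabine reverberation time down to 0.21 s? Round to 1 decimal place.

166.4 sabins

Equivalent absorption area: A₁ = 126·0.07 + 83.5·0.83 + 16.7·0.01 + 83.5·0.06 = 83.302 m².
Target A₂ = 0.161·325.728/0.21 = 249.725 sabins (V = 325.728 m³).
ΔA = A₂ − A₁ = 249.725 − 83.302 = 166.4 sabins.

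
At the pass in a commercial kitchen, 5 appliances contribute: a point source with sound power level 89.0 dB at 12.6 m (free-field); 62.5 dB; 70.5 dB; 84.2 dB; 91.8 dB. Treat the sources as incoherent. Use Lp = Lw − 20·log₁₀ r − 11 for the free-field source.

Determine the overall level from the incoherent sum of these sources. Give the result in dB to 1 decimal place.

Source at 12.6 m: Lp = 89.0 − 20·log₁₀(12.6) − 11 = 56.0 dB.
Σ 10^(Lᵢ/10) = 1.79e+09.
Combined level = 10 log₁₀(1.79e+09) = 92.5 dB.

92.5 dB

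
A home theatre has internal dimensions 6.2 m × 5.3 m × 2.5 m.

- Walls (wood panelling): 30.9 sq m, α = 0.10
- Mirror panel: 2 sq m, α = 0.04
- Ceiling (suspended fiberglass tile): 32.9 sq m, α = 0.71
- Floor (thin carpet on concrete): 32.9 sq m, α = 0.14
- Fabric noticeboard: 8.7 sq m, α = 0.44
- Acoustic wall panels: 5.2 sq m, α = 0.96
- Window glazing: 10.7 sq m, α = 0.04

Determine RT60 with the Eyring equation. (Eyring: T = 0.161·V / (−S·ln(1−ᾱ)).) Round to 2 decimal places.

0.27 s

S = Σ Sᵢ = 123.3 sq m.
Absorption A = 30.9·0.10 + 2·0.04 + 32.9·0.71 + 32.9·0.14 + 8.7·0.44 + 5.2·0.96 + 10.7·0.04 = 40.383 sabins.
ᾱ = 40.383 / 123.3 = 0.3275.
−S·ln(1−ᾱ) = −123.3 × ln(1 − 0.3275) = 48.920.
V = 6.2 × 5.3 × 2.5 = 82.15 m³.
T = 0.161·V/[−S·ln(1−ᾱ)] = 0.161·82.15/48.920 = 0.27 s.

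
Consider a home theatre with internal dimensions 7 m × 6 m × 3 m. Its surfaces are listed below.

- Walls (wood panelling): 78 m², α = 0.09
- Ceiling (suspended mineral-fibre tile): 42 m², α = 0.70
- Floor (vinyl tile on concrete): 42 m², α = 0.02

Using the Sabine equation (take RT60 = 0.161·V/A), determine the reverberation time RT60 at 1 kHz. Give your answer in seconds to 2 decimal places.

A = Σ Sᵢαᵢ = 78*0.09 + 42*0.70 + 42*0.02 = 37.260 sabins.
Volume V = 7 × 6 × 3 = 126 m³.
Sabine: RT60 = 0.161 × 126 / 37.260 = 0.54 s.

0.54 sec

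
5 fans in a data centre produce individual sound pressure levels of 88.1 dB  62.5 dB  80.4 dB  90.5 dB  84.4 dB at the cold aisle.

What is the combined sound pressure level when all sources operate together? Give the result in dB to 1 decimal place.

Converting to relative power and adding: 10^(88.1/10) + 10^(62.5/10) + 10^(80.4/10) + 10^(90.5/10) + 10^(84.4/10) = 2.155e+09.
Combined level = 10 log₁₀(2.155e+09) = 93.3 dB.

93.3 dB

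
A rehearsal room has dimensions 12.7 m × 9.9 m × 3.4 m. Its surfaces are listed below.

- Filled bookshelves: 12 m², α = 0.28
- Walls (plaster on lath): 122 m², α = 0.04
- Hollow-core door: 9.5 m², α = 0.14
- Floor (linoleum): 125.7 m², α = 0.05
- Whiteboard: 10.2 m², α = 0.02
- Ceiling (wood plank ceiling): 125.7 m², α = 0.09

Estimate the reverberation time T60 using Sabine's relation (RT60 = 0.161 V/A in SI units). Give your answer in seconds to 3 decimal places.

Summing Sᵢαᵢ: 3.360 + 4.880 + 1.330 + 6.285 + 0.204 + 11.313 → A = 27.372 sabins.
V = 12.7·9.9·3.4 = 427.482 m³.
RT60 = 0.161 · V / A = 0.161 × 427.482 / 27.372 = 2.514 s.

2.514 seconds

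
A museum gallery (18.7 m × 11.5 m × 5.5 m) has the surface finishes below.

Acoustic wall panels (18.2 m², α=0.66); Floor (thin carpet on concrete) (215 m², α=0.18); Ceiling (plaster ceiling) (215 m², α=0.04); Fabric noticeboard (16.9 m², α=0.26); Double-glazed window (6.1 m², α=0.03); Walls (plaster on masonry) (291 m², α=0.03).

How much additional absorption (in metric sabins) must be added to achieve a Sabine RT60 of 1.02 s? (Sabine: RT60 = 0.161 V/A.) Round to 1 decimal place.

Summing Sᵢαᵢ: 12.012 + 38.700 + 8.600 + 4.394 + 0.183 + 8.730 → A₁ = 72.619 sabins.
V = 1182.775 m³. Required absorption A₂ = 0.161 × 1182.775 / 1.02 = 186.693 sabins.
Shortfall: 186.693 − 72.619 = 114.1 sabins.

114.1 sabins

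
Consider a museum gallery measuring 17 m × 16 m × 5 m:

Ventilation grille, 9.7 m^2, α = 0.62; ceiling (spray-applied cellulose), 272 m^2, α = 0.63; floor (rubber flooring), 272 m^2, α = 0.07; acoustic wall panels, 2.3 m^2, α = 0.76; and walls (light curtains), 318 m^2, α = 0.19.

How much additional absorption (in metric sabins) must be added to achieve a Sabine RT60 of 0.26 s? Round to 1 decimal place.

Summing Sᵢαᵢ: 6.014 + 171.360 + 19.040 + 1.748 + 60.420 → A₁ = 258.582 sabins.
Target A₂ = 0.161·1360/0.26 = 842.154 sabins (V = 1360 m³).
ΔA = A₂ − A₁ = 842.154 − 258.582 = 583.6 sabins.

583.6 sabins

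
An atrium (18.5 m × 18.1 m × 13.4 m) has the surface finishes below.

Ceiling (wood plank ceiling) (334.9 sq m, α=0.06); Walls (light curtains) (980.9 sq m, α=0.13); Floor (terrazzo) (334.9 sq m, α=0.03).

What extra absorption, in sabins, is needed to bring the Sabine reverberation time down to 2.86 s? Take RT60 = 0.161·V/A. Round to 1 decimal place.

Summing Sᵢαᵢ: 20.094 + 127.517 + 10.047 → A₁ = 157.658 sabins.
V = 4486.99 m³. Required absorption A₂ = 0.161 × 4486.99 / 2.86 = 252.589 sabins.
Shortfall: 252.589 − 157.658 = 94.9 sabins.

94.9 sabins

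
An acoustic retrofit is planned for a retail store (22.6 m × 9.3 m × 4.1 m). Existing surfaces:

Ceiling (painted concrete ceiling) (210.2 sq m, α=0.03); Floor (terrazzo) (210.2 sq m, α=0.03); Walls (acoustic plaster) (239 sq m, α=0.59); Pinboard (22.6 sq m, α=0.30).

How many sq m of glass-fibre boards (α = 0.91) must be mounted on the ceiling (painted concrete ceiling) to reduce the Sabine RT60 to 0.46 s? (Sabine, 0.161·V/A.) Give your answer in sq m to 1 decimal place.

160.5

Equivalent absorption area: A₁ = 210.2×0.03 + 210.2×0.03 + 239×0.59 + 22.6×0.30 = 160.402 sq m.
V = 861.738 m³. Target absorption A₂ = 0.161 × 861.738 / 0.46 = 301.608 sabins.
Absorption to add: 301.608 − 160.402 = 141.206 sabins.
Each sq m of panel replacing the ceiling (painted concrete ceiling) adds (0.91 − 0.03) = 0.88 sabins.
Area = ΔA/Δα = 141.206/0.88 = 160.5 sq m.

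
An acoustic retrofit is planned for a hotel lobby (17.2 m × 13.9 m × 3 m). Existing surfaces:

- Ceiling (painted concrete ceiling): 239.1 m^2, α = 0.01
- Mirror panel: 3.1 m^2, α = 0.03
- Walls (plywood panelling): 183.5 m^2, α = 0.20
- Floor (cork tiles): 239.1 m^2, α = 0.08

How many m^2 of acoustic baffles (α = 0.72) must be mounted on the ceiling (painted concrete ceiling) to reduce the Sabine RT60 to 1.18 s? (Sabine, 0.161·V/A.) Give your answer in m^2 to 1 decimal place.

55.7

Equivalent absorption area: A₁ = 239.1*0.01 + 3.1*0.03 + 183.5*0.20 + 239.1*0.08 = 58.312 m^2.
Required A₂ = 0.161·717.24/1.18 = 97.861 sabins.
ΔA needed = 97.861 − 58.312 = 39.549 sabins.
Each m^2 of panel replacing the ceiling (painted concrete ceiling) adds (0.72 − 0.01) = 0.71 sabins.
Area = ΔA/Δα = 39.549/0.71 = 55.7 m^2.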